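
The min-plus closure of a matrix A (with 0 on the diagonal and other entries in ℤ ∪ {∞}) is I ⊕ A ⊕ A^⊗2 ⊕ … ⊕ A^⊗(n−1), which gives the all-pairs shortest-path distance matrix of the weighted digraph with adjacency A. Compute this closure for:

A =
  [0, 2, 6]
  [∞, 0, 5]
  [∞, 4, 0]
Closure =
  [0, 2, 6]
  [∞, 0, 5]
  [∞, 4, 0]

This is the Floyd-Warshall all-pairs shortest-path computation. For each intermediate vertex k = 0, 1, …, 2, update dist[i][j] ← min(dist[i][j], dist[i][k] + dist[k][j]). The final matrix gives, for each (i, j), the minimum total weight of any directed path from i to j (possibly empty when i = j).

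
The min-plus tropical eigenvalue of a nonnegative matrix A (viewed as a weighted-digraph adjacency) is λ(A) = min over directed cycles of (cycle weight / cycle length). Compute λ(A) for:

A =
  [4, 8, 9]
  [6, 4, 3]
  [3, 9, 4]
λ(A) = 4

Enumerate directed cycles and compute their means (weight / length). Sample:
  cycle 0 → 0: weight = 4, length = 1, mean = 4/1 ≈ 4.000
  cycle 1 → 1: weight = 4, length = 1, mean = 4/1 ≈ 4.000
  cycle 2 → 2: weight = 4, length = 1, mean = 4/1 ≈ 4.000
  cycle 0 → 1 → 0: weight = 14, length = 2, mean = 14/2 ≈ 7.000
  cycle 0 → 2 → 0: weight = 12, length = 2, mean = 12/2 ≈ 6.000
  cycle 1 → 0 → 1: weight = 14, length = 2, mean = 14/2 ≈ 7.000
Minimum mean = 4.000, attained e.g. along the cycle 0 → 0 with weight 4 and length 1. So λ(A) = 4/1 = 4.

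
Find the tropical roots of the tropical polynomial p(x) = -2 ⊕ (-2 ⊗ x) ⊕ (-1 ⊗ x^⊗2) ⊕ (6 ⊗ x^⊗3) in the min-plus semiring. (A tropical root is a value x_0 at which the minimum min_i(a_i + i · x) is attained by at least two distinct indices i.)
Roots: {-7, -1, 0}

Each tropical root is a break point of the lower envelope of the lines y = a_i + i · x (there are 4 lines, with slopes 0, 1, ..., 3). Only the lines that attain the minimum somewhere contribute to roots; other lines are dominated. Here the surviving (envelope) indices are i = 3, i = 2, i = 1, i = 0.
Intersections between consecutive envelope lines give the roots: for adjacent envelope indices i < j the intersection is x = (a_i − a_j) / (j − i). Reading off the sorted break points: {-7, -1, 0}.
Verification: at each break x_0, at least two indices attain the minimum of min_i(a_i + i · x_0).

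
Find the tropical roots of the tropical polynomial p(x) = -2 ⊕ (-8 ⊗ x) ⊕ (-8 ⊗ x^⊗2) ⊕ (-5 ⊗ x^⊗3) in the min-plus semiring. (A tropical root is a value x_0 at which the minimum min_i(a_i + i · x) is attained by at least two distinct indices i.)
Roots: {-3, 0, 6}

Each tropical root is a break point of the lower envelope of the lines y = a_i + i · x (there are 4 lines, with slopes 0, 1, ..., 3). Only the lines that attain the minimum somewhere contribute to roots; other lines are dominated. Here the surviving (envelope) indices are i = 3, i = 2, i = 1, i = 0.
Intersections between consecutive envelope lines give the roots: for adjacent envelope indices i < j the intersection is x = (a_i − a_j) / (j − i). Reading off the sorted break points: {-3, 0, 6}.
Verification: at each break x_0, at least two indices attain the minimum of min_i(a_i + i · x_0).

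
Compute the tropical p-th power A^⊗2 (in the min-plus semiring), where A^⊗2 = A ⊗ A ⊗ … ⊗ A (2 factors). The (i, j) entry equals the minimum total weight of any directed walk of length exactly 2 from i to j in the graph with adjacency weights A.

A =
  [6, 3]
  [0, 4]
A^⊗2 =
  [3, 7]
  [4, 3]

Each entry (A^⊗2)_ij equals the minimum over all length-2 walks i = v_0 → v_1 → … → v_2 = j of Σ_t A[v_t][v_{t+1}]. For example, for (i, j) = (0, 1) we minimise over 2 possible intermediate vertex sequences; the minimum is 7, attained along the walk 0 → 1 → 1.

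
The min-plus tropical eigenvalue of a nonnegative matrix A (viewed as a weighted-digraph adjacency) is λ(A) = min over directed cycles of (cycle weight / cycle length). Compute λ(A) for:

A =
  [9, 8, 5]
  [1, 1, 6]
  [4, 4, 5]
λ(A) = 1

Enumerate directed cycles and compute their means (weight / length). Sample:
  cycle 0 → 0: weight = 9, length = 1, mean = 9/1 ≈ 9.000
  cycle 1 → 1: weight = 1, length = 1, mean = 1/1 ≈ 1.000
  cycle 2 → 2: weight = 5, length = 1, mean = 5/1 ≈ 5.000
  cycle 0 → 1 → 0: weight = 9, length = 2, mean = 9/2 ≈ 4.500
  cycle 0 → 2 → 0: weight = 9, length = 2, mean = 9/2 ≈ 4.500
  cycle 1 → 0 → 1: weight = 9, length = 2, mean = 9/2 ≈ 4.500
Minimum mean = 1.000, attained e.g. along the cycle 1 → 1 with weight 1 and length 1. So λ(A) = 1/1 = 1.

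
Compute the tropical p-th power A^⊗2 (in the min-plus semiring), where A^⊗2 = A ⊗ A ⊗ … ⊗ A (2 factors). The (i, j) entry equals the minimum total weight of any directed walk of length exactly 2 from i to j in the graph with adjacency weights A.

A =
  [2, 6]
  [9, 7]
A^⊗2 =
  [4, 8]
  [11, 14]

Each entry (A^⊗2)_ij equals the minimum over all length-2 walks i = v_0 → v_1 → … → v_2 = j of Σ_t A[v_t][v_{t+1}]. For example, for (i, j) = (0, 1) we minimise over 2 possible intermediate vertex sequences; the minimum is 8, attained along the walk 0 → 0 → 1.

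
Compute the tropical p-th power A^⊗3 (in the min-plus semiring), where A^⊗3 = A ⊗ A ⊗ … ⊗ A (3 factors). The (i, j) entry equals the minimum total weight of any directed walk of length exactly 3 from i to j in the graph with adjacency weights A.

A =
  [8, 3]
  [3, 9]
A^⊗3 =
  [14, 9]
  [9, 14]

Each entry (A^⊗3)_ij equals the minimum over all length-3 walks i = v_0 → v_1 → … → v_3 = j of Σ_t A[v_t][v_{t+1}]. For example, for (i, j) = (0, 1) we minimise over 4 possible intermediate vertex sequences; the minimum is 9, attained along the walk 0 → 1 → 0 → 1.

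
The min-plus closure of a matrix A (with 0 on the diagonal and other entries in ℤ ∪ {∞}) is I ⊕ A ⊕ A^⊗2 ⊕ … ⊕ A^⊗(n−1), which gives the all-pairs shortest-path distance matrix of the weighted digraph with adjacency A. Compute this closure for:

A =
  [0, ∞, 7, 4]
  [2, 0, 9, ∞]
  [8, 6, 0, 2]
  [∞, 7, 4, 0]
Closure =
  [0, 11, 7, 4]
  [2, 0, 9, 6]
  [8, 6, 0, 2]
  [9, 7, 4, 0]

This is the Floyd-Warshall all-pairs shortest-path computation. For each intermediate vertex k = 0, 1, …, 3, update dist[i][j] ← min(dist[i][j], dist[i][k] + dist[k][j]). The final matrix gives, for each (i, j), the minimum total weight of any directed path from i to j (possibly empty when i = j).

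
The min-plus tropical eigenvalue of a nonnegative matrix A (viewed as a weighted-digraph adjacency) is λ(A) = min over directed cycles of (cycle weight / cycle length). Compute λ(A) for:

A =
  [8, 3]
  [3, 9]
λ(A) = 3

Enumerate directed cycles and compute their means (weight / length). Sample:
  cycle 0 → 0: weight = 8, length = 1, mean = 8/1 ≈ 8.000
  cycle 1 → 1: weight = 9, length = 1, mean = 9/1 ≈ 9.000
  cycle 0 → 1 → 0: weight = 6, length = 2, mean = 6/2 ≈ 3.000
  cycle 1 → 0 → 1: weight = 6, length = 2, mean = 6/2 ≈ 3.000
Minimum mean = 3.000, attained e.g. along the cycle 0 → 1 → 0 with weight 6 and length 2. So λ(A) = 6/2 = 3.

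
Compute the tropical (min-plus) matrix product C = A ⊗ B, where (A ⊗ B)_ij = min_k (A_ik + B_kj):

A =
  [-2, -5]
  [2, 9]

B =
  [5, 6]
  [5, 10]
A ⊗ B =
  [0, 4]
  [7, 8]

Apply the min-plus product entry-by-entry:
  C[0][0] = min over k of (A[0][0] + B[0][0] = -2 + 5 = 3, A[0][1] + B[1][0] = -5 + 5 = 0) = 0 (attained at k = 1)
  C[0][1] = min over k of (A[0][0] + B[0][1] = -2 + 6 = 4, A[0][1] + B[1][1] = -5 + 10 = 5) = 4 (attained at k = 0)
  C[1][0] = min over k of (A[1][0] + B[0][0] = 2 + 5 = 7, A[1][1] + B[1][0] = 9 + 5 = 14) = 7 (attained at k = 0)
  C[1][1] = min over k of (A[1][0] + B[0][1] = 2 + 6 = 8, A[1][1] + B[1][1] = 9 + 10 = 19) = 8 (attained at k = 0)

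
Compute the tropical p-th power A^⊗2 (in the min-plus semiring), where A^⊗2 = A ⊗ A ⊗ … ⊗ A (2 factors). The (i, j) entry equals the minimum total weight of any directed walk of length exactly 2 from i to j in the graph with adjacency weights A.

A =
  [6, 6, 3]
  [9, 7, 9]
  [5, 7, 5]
A^⊗2 =
  [8, 10, 8]
  [14, 14, 12]
  [10, 11, 8]

Each entry (A^⊗2)_ij equals the minimum over all length-2 walks i = v_0 → v_1 → … → v_2 = j of Σ_t A[v_t][v_{t+1}]. For example, for (i, j) = (0, 2) we minimise over 3 possible intermediate vertex sequences; the minimum is 8, attained along the walk 0 → 2 → 2.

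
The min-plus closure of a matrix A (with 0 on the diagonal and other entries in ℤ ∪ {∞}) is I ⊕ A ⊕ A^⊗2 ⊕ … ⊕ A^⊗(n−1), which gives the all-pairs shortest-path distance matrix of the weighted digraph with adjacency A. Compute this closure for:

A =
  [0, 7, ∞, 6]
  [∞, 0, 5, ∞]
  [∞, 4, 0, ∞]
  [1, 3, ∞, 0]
Closure =
  [0, 7, 12, 6]
  [∞, 0, 5, ∞]
  [∞, 4, 0, ∞]
  [1, 3, 8, 0]

This is the Floyd-Warshall all-pairs shortest-path computation. For each intermediate vertex k = 0, 1, …, 3, update dist[i][j] ← min(dist[i][j], dist[i][k] + dist[k][j]). The final matrix gives, for each (i, j), the minimum total weight of any directed path from i to j (possibly empty when i = j).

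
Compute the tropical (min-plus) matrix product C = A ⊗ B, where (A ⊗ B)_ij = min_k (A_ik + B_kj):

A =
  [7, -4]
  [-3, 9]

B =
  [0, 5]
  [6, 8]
A ⊗ B =
  [2, 4]
  [-3, 2]

Apply the min-plus product entry-by-entry:
  C[0][0] = min over k of (A[0][0] + B[0][0] = 7 + 0 = 7, A[0][1] + B[1][0] = -4 + 6 = 2) = 2 (attained at k = 1)
  C[0][1] = min over k of (A[0][0] + B[0][1] = 7 + 5 = 12, A[0][1] + B[1][1] = -4 + 8 = 4) = 4 (attained at k = 1)
  C[1][0] = min over k of (A[1][0] + B[0][0] = -3 + 0 = -3, A[1][1] + B[1][0] = 9 + 6 = 15) = -3 (attained at k = 0)
  C[1][1] = min over k of (A[1][0] + B[0][1] = -3 + 5 = 2, A[1][1] + B[1][1] = 9 + 8 = 17) = 2 (attained at k = 0)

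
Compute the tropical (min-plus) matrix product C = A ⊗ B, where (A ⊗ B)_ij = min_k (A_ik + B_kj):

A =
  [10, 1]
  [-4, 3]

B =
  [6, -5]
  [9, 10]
A ⊗ B =
  [10, 5]
  [2, -9]

Apply the min-plus product entry-by-entry:
  C[0][0] = min over k of (A[0][0] + B[0][0] = 10 + 6 = 16, A[0][1] + B[1][0] = 1 + 9 = 10) = 10 (attained at k = 1)
  C[0][1] = min over k of (A[0][0] + B[0][1] = 10 + -5 = 5, A[0][1] + B[1][1] = 1 + 10 = 11) = 5 (attained at k = 0)
  C[1][0] = min over k of (A[1][0] + B[0][0] = -4 + 6 = 2, A[1][1] + B[1][0] = 3 + 9 = 12) = 2 (attained at k = 0)
  C[1][1] = min over k of (A[1][0] + B[0][1] = -4 + -5 = -9, A[1][1] + B[1][1] = 3 + 10 = 13) = -9 (attained at k = 0)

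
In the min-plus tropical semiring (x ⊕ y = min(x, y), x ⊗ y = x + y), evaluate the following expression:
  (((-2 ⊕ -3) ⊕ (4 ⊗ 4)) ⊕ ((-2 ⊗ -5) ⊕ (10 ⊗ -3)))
(((-2 ⊕ -3) ⊕ (4 ⊗ 4)) ⊕ ((-2 ⊗ -5) ⊕ (10 ⊗ -3))) = -7

Expand innermost to outermost. Recall ⊕ takes the minimum of its arguments and ⊗ takes their sum. Working out the expression (((-2 ⊕ -3) ⊕ (4 ⊗ 4)) ⊕ ((-2 ⊗ -5) ⊕ (10 ⊗ -3))) gives -7.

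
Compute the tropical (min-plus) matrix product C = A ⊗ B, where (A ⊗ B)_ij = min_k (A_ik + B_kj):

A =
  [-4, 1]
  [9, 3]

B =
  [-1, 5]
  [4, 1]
A ⊗ B =
  [-5, 1]
  [7, 4]

Apply the min-plus product entry-by-entry:
  C[0][0] = min over k of (A[0][0] + B[0][0] = -4 + -1 = -5, A[0][1] + B[1][0] = 1 + 4 = 5) = -5 (attained at k = 0)
  C[0][1] = min over k of (A[0][0] + B[0][1] = -4 + 5 = 1, A[0][1] + B[1][1] = 1 + 1 = 2) = 1 (attained at k = 0)
  C[1][0] = min over k of (A[1][0] + B[0][0] = 9 + -1 = 8, A[1][1] + B[1][0] = 3 + 4 = 7) = 7 (attained at k = 1)
  C[1][1] = min over k of (A[1][0] + B[0][1] = 9 + 5 = 14, A[1][1] + B[1][1] = 3 + 1 = 4) = 4 (attained at k = 1)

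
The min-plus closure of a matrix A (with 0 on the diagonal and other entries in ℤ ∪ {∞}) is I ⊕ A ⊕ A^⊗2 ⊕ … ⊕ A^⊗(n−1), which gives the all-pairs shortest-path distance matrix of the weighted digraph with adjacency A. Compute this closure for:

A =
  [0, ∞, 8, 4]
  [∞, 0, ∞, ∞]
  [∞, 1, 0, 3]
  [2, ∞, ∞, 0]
Closure =
  [0, 9, 8, 4]
  [∞, 0, ∞, ∞]
  [5, 1, 0, 3]
  [2, 11, 10, 0]

This is the Floyd-Warshall all-pairs shortest-path computation. For each intermediate vertex k = 0, 1, …, 3, update dist[i][j] ← min(dist[i][j], dist[i][k] + dist[k][j]). The final matrix gives, for each (i, j), the minimum total weight of any directed path from i to j (possibly empty when i = j).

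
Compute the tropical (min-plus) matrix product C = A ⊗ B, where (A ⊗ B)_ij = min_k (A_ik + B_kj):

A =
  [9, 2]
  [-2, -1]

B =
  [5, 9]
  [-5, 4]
A ⊗ B =
  [-3, 6]
  [-6, 3]

Apply the min-plus product entry-by-entry:
  C[0][0] = min over k of (A[0][0] + B[0][0] = 9 + 5 = 14, A[0][1] + B[1][0] = 2 + -5 = -3) = -3 (attained at k = 1)
  C[0][1] = min over k of (A[0][0] + B[0][1] = 9 + 9 = 18, A[0][1] + B[1][1] = 2 + 4 = 6) = 6 (attained at k = 1)
  C[1][0] = min over k of (A[1][0] + B[0][0] = -2 + 5 = 3, A[1][1] + B[1][0] = -1 + -5 = -6) = -6 (attained at k = 1)
  C[1][1] = min over k of (A[1][0] + B[0][1] = -2 + 9 = 7, A[1][1] + B[1][1] = -1 + 4 = 3) = 3 (attained at k = 1)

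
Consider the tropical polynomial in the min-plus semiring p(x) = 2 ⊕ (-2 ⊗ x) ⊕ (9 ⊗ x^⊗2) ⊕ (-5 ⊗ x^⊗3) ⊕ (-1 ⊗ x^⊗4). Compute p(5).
p(5) = 2

A tropical monomial a ⊗ x^⊗i evaluates to a + i · x. Evaluating each term at x = 5:
  Term 0 contributes 2 + 0 · 5 = 2
  Term 1 contributes -2 + 1 · 5 = 3
  Term 2 contributes 9 + 2 · 5 = 19
  Term 3 contributes -5 + 3 · 5 = 10
  Term 4 contributes -1 + 4 · 5 = 19
p(5) = ⊕ of these = min[2, 3, 19, 10, 19] = 2.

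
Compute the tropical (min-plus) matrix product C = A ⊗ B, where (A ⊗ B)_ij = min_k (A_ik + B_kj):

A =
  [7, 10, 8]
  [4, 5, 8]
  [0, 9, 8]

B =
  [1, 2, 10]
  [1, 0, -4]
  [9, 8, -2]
A ⊗ B =
  [8, 9, 6]
  [5, 5, 1]
  [1, 2, 5]

Apply the min-plus product entry-by-entry:
  C[0][0] = min over k of (A[0][0] + B[0][0] = 7 + 1 = 8, A[0][1] + B[1][0] = 10 + 1 = 11, A[0][2] + B[2][0] = 8 + 9 = 17) = 8 (attained at k = 0)
  C[0][1] = min over k of (A[0][0] + B[0][1] = 7 + 2 = 9, A[0][1] + B[1][1] = 10 + 0 = 10, A[0][2] + B[2][1] = 8 + 8 = 16) = 9 (attained at k = 0)
  C[0][2] = min over k of (A[0][0] + B[0][2] = 7 + 10 = 17, A[0][1] + B[1][2] = 10 + -4 = 6, A[0][2] + B[2][2] = 8 + -2 = 6) = 6 (attained at k = 1)
  C[1][0] = min over k of (A[1][0] + B[0][0] = 4 + 1 = 5, A[1][1] + B[1][0] = 5 + 1 = 6, A[1][2] + B[2][0] = 8 + 9 = 17) = 5 (attained at k = 0)
  C[1][1] = min over k of (A[1][0] + B[0][1] = 4 + 2 = 6, A[1][1] + B[1][1] = 5 + 0 = 5, A[1][2] + B[2][1] = 8 + 8 = 16) = 5 (attained at k = 1)
  C[1][2] = min over k of (A[1][0] + B[0][2] = 4 + 10 = 14, A[1][1] + B[1][2] = 5 + -4 = 1, A[1][2] + B[2][2] = 8 + -2 = 6) = 1 (attained at k = 1)
  C[2][0] = min over k of (A[2][0] + B[0][0] = 0 + 1 = 1, A[2][1] + B[1][0] = 9 + 1 = 10, A[2][2] + B[2][0] = 8 + 9 = 17) = 1 (attained at k = 0)
  C[2][1] = min over k of (A[2][0] + B[0][1] = 0 + 2 = 2, A[2][1] + B[1][1] = 9 + 0 = 9, A[2][2] + B[2][1] = 8 + 8 = 16) = 2 (attained at k = 0)
  C[2][2] = min over k of (A[2][0] + B[0][2] = 0 + 10 = 10, A[2][1] + B[1][2] = 9 + -4 = 5, A[2][2] + B[2][2] = 8 + -2 = 6) = 5 (attained at k = 1)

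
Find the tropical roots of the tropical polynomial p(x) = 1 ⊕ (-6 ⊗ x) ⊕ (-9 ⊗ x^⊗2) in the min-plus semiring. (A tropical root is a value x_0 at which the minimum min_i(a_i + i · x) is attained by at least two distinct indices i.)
Roots: {3, 7}

Each tropical root is a break point of the lower envelope of the lines y = a_i + i · x (there are 3 lines, with slopes 0, 1, ..., 2). Only the lines that attain the minimum somewhere contribute to roots; other lines are dominated. Here the surviving (envelope) indices are i = 2, i = 1, i = 0.
Intersections between consecutive envelope lines give the roots: for adjacent envelope indices i < j the intersection is x = (a_i − a_j) / (j − i). Reading off the sorted break points: {3, 7}.
Verification: at each break x_0, at least two indices attain the minimum of min_i(a_i + i · x_0).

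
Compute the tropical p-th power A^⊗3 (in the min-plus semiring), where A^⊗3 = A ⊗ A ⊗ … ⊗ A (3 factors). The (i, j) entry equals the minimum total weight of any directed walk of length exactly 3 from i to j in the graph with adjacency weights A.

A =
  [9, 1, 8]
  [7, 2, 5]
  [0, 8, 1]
A^⊗3 =
  [6, 5, 7]
  [6, 6, 7]
  [2, 2, 3]

Each entry (A^⊗3)_ij equals the minimum over all length-3 walks i = v_0 → v_1 → … → v_3 = j of Σ_t A[v_t][v_{t+1}]. For example, for (i, j) = (0, 2) we minimise over 9 possible intermediate vertex sequences; the minimum is 7, attained along the walk 0 → 1 → 2 → 2.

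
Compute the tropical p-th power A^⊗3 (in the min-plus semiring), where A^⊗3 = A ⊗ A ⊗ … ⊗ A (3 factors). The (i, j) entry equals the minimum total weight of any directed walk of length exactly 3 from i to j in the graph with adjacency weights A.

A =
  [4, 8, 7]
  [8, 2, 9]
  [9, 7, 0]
A^⊗3 =
  [12, 12, 7]
  [12, 6, 9]
  [9, 7, 0]

Each entry (A^⊗3)_ij equals the minimum over all length-3 walks i = v_0 → v_1 → … → v_3 = j of Σ_t A[v_t][v_{t+1}]. For example, for (i, j) = (0, 2) we minimise over 9 possible intermediate vertex sequences; the minimum is 7, attained along the walk 0 → 2 → 2 → 2.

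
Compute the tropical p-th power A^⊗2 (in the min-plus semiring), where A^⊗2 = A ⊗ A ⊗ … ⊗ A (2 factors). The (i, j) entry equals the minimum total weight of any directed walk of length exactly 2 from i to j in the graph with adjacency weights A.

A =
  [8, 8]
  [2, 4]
A^⊗2 =
  [10, 12]
  [6, 8]

Each entry (A^⊗2)_ij equals the minimum over all length-2 walks i = v_0 → v_1 → … → v_2 = j of Σ_t A[v_t][v_{t+1}]. For example, for (i, j) = (0, 1) we minimise over 2 possible intermediate vertex sequences; the minimum is 12, attained along the walk 0 → 1 → 1.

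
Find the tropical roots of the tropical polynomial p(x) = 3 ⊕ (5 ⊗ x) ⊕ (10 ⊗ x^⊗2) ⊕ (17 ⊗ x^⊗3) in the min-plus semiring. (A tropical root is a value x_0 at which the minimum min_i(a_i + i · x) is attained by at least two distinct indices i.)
Roots: {-7, -5, -2}

Each tropical root is a break point of the lower envelope of the lines y = a_i + i · x (there are 4 lines, with slopes 0, 1, ..., 3). Only the lines that attain the minimum somewhere contribute to roots; other lines are dominated. Here the surviving (envelope) indices are i = 3, i = 2, i = 1, i = 0.
Intersections between consecutive envelope lines give the roots: for adjacent envelope indices i < j the intersection is x = (a_i − a_j) / (j − i). Reading off the sorted break points: {-7, -5, -2}.
Verification: at each break x_0, at least two indices attain the minimum of min_i(a_i + i · x_0).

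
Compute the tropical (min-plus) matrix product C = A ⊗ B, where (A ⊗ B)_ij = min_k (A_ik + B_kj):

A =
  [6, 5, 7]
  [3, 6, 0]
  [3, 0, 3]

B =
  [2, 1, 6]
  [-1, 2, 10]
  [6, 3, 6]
A ⊗ B =
  [4, 7, 12]
  [5, 3, 6]
  [-1, 2, 9]

Apply the min-plus product entry-by-entry:
  C[0][0] = min over k of (A[0][0] + B[0][0] = 6 + 2 = 8, A[0][1] + B[1][0] = 5 + -1 = 4, A[0][2] + B[2][0] = 7 + 6 = 13) = 4 (attained at k = 1)
  C[0][1] = min over k of (A[0][0] + B[0][1] = 6 + 1 = 7, A[0][1] + B[1][1] = 5 + 2 = 7, A[0][2] + B[2][1] = 7 + 3 = 10) = 7 (attained at k = 0)
  C[0][2] = min over k of (A[0][0] + B[0][2] = 6 + 6 = 12, A[0][1] + B[1][2] = 5 + 10 = 15, A[0][2] + B[2][2] = 7 + 6 = 13) = 12 (attained at k = 0)
  C[1][0] = min over k of (A[1][0] + B[0][0] = 3 + 2 = 5, A[1][1] + B[1][0] = 6 + -1 = 5, A[1][2] + B[2][0] = 0 + 6 = 6) = 5 (attained at k = 0)
  C[1][1] = min over k of (A[1][0] + B[0][1] = 3 + 1 = 4, A[1][1] + B[1][1] = 6 + 2 = 8, A[1][2] + B[2][1] = 0 + 3 = 3) = 3 (attained at k = 2)
  C[1][2] = min over k of (A[1][0] + B[0][2] = 3 + 6 = 9, A[1][1] + B[1][2] = 6 + 10 = 16, A[1][2] + B[2][2] = 0 + 6 = 6) = 6 (attained at k = 2)
  C[2][0] = min over k of (A[2][0] + B[0][0] = 3 + 2 = 5, A[2][1] + B[1][0] = 0 + -1 = -1, A[2][2] + B[2][0] = 3 + 6 = 9) = -1 (attained at k = 1)
  C[2][1] = min over k of (A[2][0] + B[0][1] = 3 + 1 = 4, A[2][1] + B[1][1] = 0 + 2 = 2, A[2][2] + B[2][1] = 3 + 3 = 6) = 2 (attained at k = 1)
  C[2][2] = min over k of (A[2][0] + B[0][2] = 3 + 6 = 9, A[2][1] + B[1][2] = 0 + 10 = 10, A[2][2] + B[2][2] = 3 + 6 = 9) = 9 (attained at k = 0)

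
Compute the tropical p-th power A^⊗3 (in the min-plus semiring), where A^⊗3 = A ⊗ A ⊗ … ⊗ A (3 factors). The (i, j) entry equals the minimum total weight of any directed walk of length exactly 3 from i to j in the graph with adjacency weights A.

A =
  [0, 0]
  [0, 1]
A^⊗3 =
  [0, 0]
  [0, 0]

Each entry (A^⊗3)_ij equals the minimum over all length-3 walks i = v_0 → v_1 → … → v_3 = j of Σ_t A[v_t][v_{t+1}]. For example, for (i, j) = (0, 1) we minimise over 4 possible intermediate vertex sequences; the minimum is 0, attained along the walk 0 → 0 → 0 → 1.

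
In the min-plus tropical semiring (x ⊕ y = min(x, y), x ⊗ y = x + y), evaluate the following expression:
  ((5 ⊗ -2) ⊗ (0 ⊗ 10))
((5 ⊗ -2) ⊗ (0 ⊗ 10)) = 13

Expand innermost to outermost. Recall ⊕ takes the minimum of its arguments and ⊗ takes their sum. Working out the expression ((5 ⊗ -2) ⊗ (0 ⊗ 10)) gives 13.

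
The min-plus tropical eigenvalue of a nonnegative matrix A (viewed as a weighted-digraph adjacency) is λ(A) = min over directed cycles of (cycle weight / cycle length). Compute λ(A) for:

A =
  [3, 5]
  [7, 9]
λ(A) = 3

Enumerate directed cycles and compute their means (weight / length). Sample:
  cycle 0 → 0: weight = 3, length = 1, mean = 3/1 ≈ 3.000
  cycle 1 → 1: weight = 9, length = 1, mean = 9/1 ≈ 9.000
  cycle 0 → 1 → 0: weight = 12, length = 2, mean = 12/2 ≈ 6.000
  cycle 1 → 0 → 1: weight = 12, length = 2, mean = 12/2 ≈ 6.000
Minimum mean = 3.000, attained e.g. along the cycle 0 → 0 with weight 3 and length 1. So λ(A) = 3/1 = 3.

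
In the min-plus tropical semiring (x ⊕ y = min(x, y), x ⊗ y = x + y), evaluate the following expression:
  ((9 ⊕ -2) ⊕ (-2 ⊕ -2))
((9 ⊕ -2) ⊕ (-2 ⊕ -2)) = -2

Expand innermost to outermost. Recall ⊕ takes the minimum of its arguments and ⊗ takes their sum. Working out the expression ((9 ⊕ -2) ⊕ (-2 ⊕ -2)) gives -2.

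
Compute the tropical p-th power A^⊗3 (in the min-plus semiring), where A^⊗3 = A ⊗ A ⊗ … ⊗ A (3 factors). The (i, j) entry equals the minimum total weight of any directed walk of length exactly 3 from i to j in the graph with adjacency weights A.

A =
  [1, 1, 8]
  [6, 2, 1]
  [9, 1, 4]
A^⊗3 =
  [3, 3, 3]
  [8, 4, 3]
  [8, 3, 4]

Each entry (A^⊗3)_ij equals the minimum over all length-3 walks i = v_0 → v_1 → … → v_3 = j of Σ_t A[v_t][v_{t+1}]. For example, for (i, j) = (0, 2) we minimise over 9 possible intermediate vertex sequences; the minimum is 3, attained along the walk 0 → 0 → 1 → 2.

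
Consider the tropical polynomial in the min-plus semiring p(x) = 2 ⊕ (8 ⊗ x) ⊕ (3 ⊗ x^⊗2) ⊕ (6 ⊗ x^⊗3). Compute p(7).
p(7) = 2

A tropical monomial a ⊗ x^⊗i evaluates to a + i · x. Evaluating each term at x = 7:
  Term 0 contributes 2 + 0 · 7 = 2
  Term 1 contributes 8 + 1 · 7 = 15
  Term 2 contributes 3 + 2 · 7 = 17
  Term 3 contributes 6 + 3 · 7 = 27
p(7) = ⊕ of these = min[2, 15, 17, 27] = 2.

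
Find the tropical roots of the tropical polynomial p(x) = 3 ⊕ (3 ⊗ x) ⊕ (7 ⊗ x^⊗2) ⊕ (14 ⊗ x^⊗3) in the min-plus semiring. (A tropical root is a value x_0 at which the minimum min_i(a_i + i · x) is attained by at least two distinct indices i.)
Roots: {-7, -4, 0}

Each tropical root is a break point of the lower envelope of the lines y = a_i + i · x (there are 4 lines, with slopes 0, 1, ..., 3). Only the lines that attain the minimum somewhere contribute to roots; other lines are dominated. Here the surviving (envelope) indices are i = 3, i = 2, i = 1, i = 0.
Intersections between consecutive envelope lines give the roots: for adjacent envelope indices i < j the intersection is x = (a_i − a_j) / (j − i). Reading off the sorted break points: {-7, -4, 0}.
Verification: at each break x_0, at least two indices attain the minimum of min_i(a_i + i · x_0).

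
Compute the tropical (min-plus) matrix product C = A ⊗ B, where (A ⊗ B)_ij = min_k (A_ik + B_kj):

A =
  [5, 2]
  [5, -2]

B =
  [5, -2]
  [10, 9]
A ⊗ B =
  [10, 3]
  [8, 3]

Apply the min-plus product entry-by-entry:
  C[0][0] = min over k of (A[0][0] + B[0][0] = 5 + 5 = 10, A[0][1] + B[1][0] = 2 + 10 = 12) = 10 (attained at k = 0)
  C[0][1] = min over k of (A[0][0] + B[0][1] = 5 + -2 = 3, A[0][1] + B[1][1] = 2 + 9 = 11) = 3 (attained at k = 0)
  C[1][0] = min over k of (A[1][0] + B[0][0] = 5 + 5 = 10, A[1][1] + B[1][0] = -2 + 10 = 8) = 8 (attained at k = 1)
  C[1][1] = min over k of (A[1][0] + B[0][1] = 5 + -2 = 3, A[1][1] + B[1][1] = -2 + 9 = 7) = 3 (attained at k = 0)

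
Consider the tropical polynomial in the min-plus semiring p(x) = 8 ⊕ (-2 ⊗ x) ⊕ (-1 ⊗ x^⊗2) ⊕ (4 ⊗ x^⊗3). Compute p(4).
p(4) = 2

A tropical monomial a ⊗ x^⊗i evaluates to a + i · x. Evaluating each term at x = 4:
  Term 0 contributes 8 + 0 · 4 = 8
  Term 1 contributes -2 + 1 · 4 = 2
  Term 2 contributes -1 + 2 · 4 = 7
  Term 3 contributes 4 + 3 · 4 = 16
p(4) = ⊕ of these = min[8, 2, 7, 16] = 2.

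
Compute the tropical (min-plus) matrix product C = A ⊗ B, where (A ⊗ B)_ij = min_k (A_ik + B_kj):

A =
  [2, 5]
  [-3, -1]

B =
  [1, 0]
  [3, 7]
A ⊗ B =
  [3, 2]
  [-2, -3]

Apply the min-plus product entry-by-entry:
  C[0][0] = min over k of (A[0][0] + B[0][0] = 2 + 1 = 3, A[0][1] + B[1][0] = 5 + 3 = 8) = 3 (attained at k = 0)
  C[0][1] = min over k of (A[0][0] + B[0][1] = 2 + 0 = 2, A[0][1] + B[1][1] = 5 + 7 = 12) = 2 (attained at k = 0)
  C[1][0] = min over k of (A[1][0] + B[0][0] = -3 + 1 = -2, A[1][1] + B[1][0] = -1 + 3 = 2) = -2 (attained at k = 0)
  C[1][1] = min over k of (A[1][0] + B[0][1] = -3 + 0 = -3, A[1][1] + B[1][1] = -1 + 7 = 6) = -3 (attained at k = 0)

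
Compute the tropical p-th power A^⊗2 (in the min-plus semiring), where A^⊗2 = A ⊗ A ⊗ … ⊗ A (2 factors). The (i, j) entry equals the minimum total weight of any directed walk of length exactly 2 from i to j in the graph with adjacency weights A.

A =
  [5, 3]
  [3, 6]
A^⊗2 =
  [6, 8]
  [8, 6]

Each entry (A^⊗2)_ij equals the minimum over all length-2 walks i = v_0 → v_1 → … → v_2 = j of Σ_t A[v_t][v_{t+1}]. For example, for (i, j) = (0, 1) we minimise over 2 possible intermediate vertex sequences; the minimum is 8, attained along the walk 0 → 0 → 1.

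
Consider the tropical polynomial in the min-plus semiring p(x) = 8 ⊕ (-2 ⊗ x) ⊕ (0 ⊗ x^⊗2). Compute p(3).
p(3) = 1

A tropical monomial a ⊗ x^⊗i evaluates to a + i · x. Evaluating each term at x = 3:
  Term 0 contributes 8 + 0 · 3 = 8
  Term 1 contributes -2 + 1 · 3 = 1
  Term 2 contributes 0 + 2 · 3 = 6
p(3) = ⊕ of these = min[8, 1, 6] = 1.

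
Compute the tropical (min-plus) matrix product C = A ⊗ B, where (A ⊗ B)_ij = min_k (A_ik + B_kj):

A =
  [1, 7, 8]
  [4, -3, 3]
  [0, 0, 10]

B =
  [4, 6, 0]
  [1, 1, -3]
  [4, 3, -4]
A ⊗ B =
  [5, 7, 1]
  [-2, -2, -6]
  [1, 1, -3]

Apply the min-plus product entry-by-entry:
  C[0][0] = min over k of (A[0][0] + B[0][0] = 1 + 4 = 5, A[0][1] + B[1][0] = 7 + 1 = 8, A[0][2] + B[2][0] = 8 + 4 = 12) = 5 (attained at k = 0)
  C[0][1] = min over k of (A[0][0] + B[0][1] = 1 + 6 = 7, A[0][1] + B[1][1] = 7 + 1 = 8, A[0][2] + B[2][1] = 8 + 3 = 11) = 7 (attained at k = 0)
  C[0][2] = min over k of (A[0][0] + B[0][2] = 1 + 0 = 1, A[0][1] + B[1][2] = 7 + -3 = 4, A[0][2] + B[2][2] = 8 + -4 = 4) = 1 (attained at k = 0)
  C[1][0] = min over k of (A[1][0] + B[0][0] = 4 + 4 = 8, A[1][1] + B[1][0] = -3 + 1 = -2, A[1][2] + B[2][0] = 3 + 4 = 7) = -2 (attained at k = 1)
  C[1][1] = min over k of (A[1][0] + B[0][1] = 4 + 6 = 10, A[1][1] + B[1][1] = -3 + 1 = -2, A[1][2] + B[2][1] = 3 + 3 = 6) = -2 (attained at k = 1)
  C[1][2] = min over k of (A[1][0] + B[0][2] = 4 + 0 = 4, A[1][1] + B[1][2] = -3 + -3 = -6, A[1][2] + B[2][2] = 3 + -4 = -1) = -6 (attained at k = 1)
  C[2][0] = min over k of (A[2][0] + B[0][0] = 0 + 4 = 4, A[2][1] + B[1][0] = 0 + 1 = 1, A[2][2] + B[2][0] = 10 + 4 = 14) = 1 (attained at k = 1)
  C[2][1] = min over k of (A[2][0] + B[0][1] = 0 + 6 = 6, A[2][1] + B[1][1] = 0 + 1 = 1, A[2][2] + B[2][1] = 10 + 3 = 13) = 1 (attained at k = 1)
  C[2][2] = min over k of (A[2][0] + B[0][2] = 0 + 0 = 0, A[2][1] + B[1][2] = 0 + -3 = -3, A[2][2] + B[2][2] = 10 + -4 = 6) = -3 (attained at k = 1)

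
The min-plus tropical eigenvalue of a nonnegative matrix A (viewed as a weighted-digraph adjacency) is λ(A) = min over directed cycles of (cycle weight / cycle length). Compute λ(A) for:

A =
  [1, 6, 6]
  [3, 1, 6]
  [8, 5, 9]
λ(A) = 1

Enumerate directed cycles and compute their means (weight / length). Sample:
  cycle 0 → 0: weight = 1, length = 1, mean = 1/1 ≈ 1.000
  cycle 1 → 1: weight = 1, length = 1, mean = 1/1 ≈ 1.000
  cycle 2 → 2: weight = 9, length = 1, mean = 9/1 ≈ 9.000
  cycle 0 → 1 → 0: weight = 9, length = 2, mean = 9/2 ≈ 4.500
  cycle 0 → 2 → 0: weight = 14, length = 2, mean = 14/2 ≈ 7.000
  cycle 1 → 0 → 1: weight = 9, length = 2, mean = 9/2 ≈ 4.500
Minimum mean = 1.000, attained e.g. along the cycle 0 → 0 with weight 1 and length 1. So λ(A) = 1/1 = 1.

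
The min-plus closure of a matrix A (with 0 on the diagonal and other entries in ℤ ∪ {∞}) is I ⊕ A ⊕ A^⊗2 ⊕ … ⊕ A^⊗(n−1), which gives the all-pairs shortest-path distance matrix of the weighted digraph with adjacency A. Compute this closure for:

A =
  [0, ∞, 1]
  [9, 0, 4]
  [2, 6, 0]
Closure =
  [0, 7, 1]
  [6, 0, 4]
  [2, 6, 0]

This is the Floyd-Warshall all-pairs shortest-path computation. For each intermediate vertex k = 0, 1, …, 2, update dist[i][j] ← min(dist[i][j], dist[i][k] + dist[k][j]). The final matrix gives, for each (i, j), the minimum total weight of any directed path from i to j (possibly empty when i = j).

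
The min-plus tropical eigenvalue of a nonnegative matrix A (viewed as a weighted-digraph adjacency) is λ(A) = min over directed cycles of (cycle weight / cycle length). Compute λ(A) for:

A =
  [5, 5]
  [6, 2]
λ(A) = 2

Enumerate directed cycles and compute their means (weight / length). Sample:
  cycle 0 → 0: weight = 5, length = 1, mean = 5/1 ≈ 5.000
  cycle 1 → 1: weight = 2, length = 1, mean = 2/1 ≈ 2.000
  cycle 0 → 1 → 0: weight = 11, length = 2, mean = 11/2 ≈ 5.500
  cycle 1 → 0 → 1: weight = 11, length = 2, mean = 11/2 ≈ 5.500
Minimum mean = 2.000, attained e.g. along the cycle 1 → 1 with weight 2 and length 1. So λ(A) = 2/1 = 2.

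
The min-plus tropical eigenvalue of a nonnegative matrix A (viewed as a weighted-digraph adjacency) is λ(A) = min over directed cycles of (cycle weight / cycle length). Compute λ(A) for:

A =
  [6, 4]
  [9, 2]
λ(A) = 2

Enumerate directed cycles and compute their means (weight / length). Sample:
  cycle 0 → 0: weight = 6, length = 1, mean = 6/1 ≈ 6.000
  cycle 1 → 1: weight = 2, length = 1, mean = 2/1 ≈ 2.000
  cycle 0 → 1 → 0: weight = 13, length = 2, mean = 13/2 ≈ 6.500
  cycle 1 → 0 → 1: weight = 13, length = 2, mean = 13/2 ≈ 6.500
Minimum mean = 2.000, attained e.g. along the cycle 1 → 1 with weight 2 and length 1. So λ(A) = 2/1 = 2.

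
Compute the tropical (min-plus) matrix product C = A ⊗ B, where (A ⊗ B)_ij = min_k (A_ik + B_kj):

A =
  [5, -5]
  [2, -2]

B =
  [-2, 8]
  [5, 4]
A ⊗ B =
  [0, -1]
  [0, 2]

Apply the min-plus product entry-by-entry:
  C[0][0] = min over k of (A[0][0] + B[0][0] = 5 + -2 = 3, A[0][1] + B[1][0] = -5 + 5 = 0) = 0 (attained at k = 1)
  C[0][1] = min over k of (A[0][0] + B[0][1] = 5 + 8 = 13, A[0][1] + B[1][1] = -5 + 4 = -1) = -1 (attained at k = 1)
  C[1][0] = min over k of (A[1][0] + B[0][0] = 2 + -2 = 0, A[1][1] + B[1][0] = -2 + 5 = 3) = 0 (attained at k = 0)
  C[1][1] = min over k of (A[1][0] + B[0][1] = 2 + 8 = 10, A[1][1] + B[1][1] = -2 + 4 = 2) = 2 (attained at k = 1)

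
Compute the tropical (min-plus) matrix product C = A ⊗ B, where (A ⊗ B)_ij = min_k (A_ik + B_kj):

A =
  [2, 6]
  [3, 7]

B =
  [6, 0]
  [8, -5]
A ⊗ B =
  [8, 1]
  [9, 2]

Apply the min-plus product entry-by-entry:
  C[0][0] = min over k of (A[0][0] + B[0][0] = 2 + 6 = 8, A[0][1] + B[1][0] = 6 + 8 = 14) = 8 (attained at k = 0)
  C[0][1] = min over k of (A[0][0] + B[0][1] = 2 + 0 = 2, A[0][1] + B[1][1] = 6 + -5 = 1) = 1 (attained at k = 1)
  C[1][0] = min over k of (A[1][0] + B[0][0] = 3 + 6 = 9, A[1][1] + B[1][0] = 7 + 8 = 15) = 9 (attained at k = 0)
  C[1][1] = min over k of (A[1][0] + B[0][1] = 3 + 0 = 3, A[1][1] + B[1][1] = 7 + -5 = 2) = 2 (attained at k = 1)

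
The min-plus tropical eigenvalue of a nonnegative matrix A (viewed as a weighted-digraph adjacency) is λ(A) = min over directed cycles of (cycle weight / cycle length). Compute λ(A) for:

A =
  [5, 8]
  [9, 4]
λ(A) = 4

Enumerate directed cycles and compute their means (weight / length). Sample:
  cycle 0 → 0: weight = 5, length = 1, mean = 5/1 ≈ 5.000
  cycle 1 → 1: weight = 4, length = 1, mean = 4/1 ≈ 4.000
  cycle 0 → 1 → 0: weight = 17, length = 2, mean = 17/2 ≈ 8.500
  cycle 1 → 0 → 1: weight = 17, length = 2, mean = 17/2 ≈ 8.500
Minimum mean = 4.000, attained e.g. along the cycle 1 → 1 with weight 4 and length 1. So λ(A) = 4/1 = 4.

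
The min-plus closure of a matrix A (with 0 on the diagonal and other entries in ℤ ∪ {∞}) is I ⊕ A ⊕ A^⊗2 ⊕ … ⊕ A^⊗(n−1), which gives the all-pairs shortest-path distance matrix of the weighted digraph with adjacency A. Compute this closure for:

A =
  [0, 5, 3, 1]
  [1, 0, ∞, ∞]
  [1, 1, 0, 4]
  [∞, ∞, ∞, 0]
Closure =
  [0, 4, 3, 1]
  [1, 0, 4, 2]
  [1, 1, 0, 2]
  [∞, ∞, ∞, 0]

This is the Floyd-Warshall all-pairs shortest-path computation. For each intermediate vertex k = 0, 1, …, 3, update dist[i][j] ← min(dist[i][j], dist[i][k] + dist[k][j]). The final matrix gives, for each (i, j), the minimum total weight of any directed path from i to j (possibly empty when i = j).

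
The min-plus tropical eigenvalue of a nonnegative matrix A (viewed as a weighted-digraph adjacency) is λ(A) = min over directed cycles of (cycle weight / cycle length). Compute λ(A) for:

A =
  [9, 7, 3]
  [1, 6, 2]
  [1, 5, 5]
λ(A) = 2

Enumerate directed cycles and compute their means (weight / length). Sample:
  cycle 0 → 0: weight = 9, length = 1, mean = 9/1 ≈ 9.000
  cycle 1 → 1: weight = 6, length = 1, mean = 6/1 ≈ 6.000
  cycle 2 → 2: weight = 5, length = 1, mean = 5/1 ≈ 5.000
  cycle 0 → 1 → 0: weight = 8, length = 2, mean = 8/2 ≈ 4.000
  cycle 0 → 2 → 0: weight = 4, length = 2, mean = 4/2 ≈ 2.000
  cycle 1 → 0 → 1: weight = 8, length = 2, mean = 8/2 ≈ 4.000
Minimum mean = 2.000, attained e.g. along the cycle 0 → 2 → 0 with weight 4 and length 2. So λ(A) = 4/2 = 2.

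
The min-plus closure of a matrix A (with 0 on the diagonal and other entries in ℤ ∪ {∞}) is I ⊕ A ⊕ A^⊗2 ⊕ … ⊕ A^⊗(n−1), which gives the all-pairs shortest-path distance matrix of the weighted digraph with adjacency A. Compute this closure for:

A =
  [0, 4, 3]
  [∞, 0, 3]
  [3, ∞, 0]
Closure =
  [0, 4, 3]
  [6, 0, 3]
  [3, 7, 0]

This is the Floyd-Warshall all-pairs shortest-path computation. For each intermediate vertex k = 0, 1, …, 2, update dist[i][j] ← min(dist[i][j], dist[i][k] + dist[k][j]). The final matrix gives, for each (i, j), the minimum total weight of any directed path from i to j (possibly empty when i = j).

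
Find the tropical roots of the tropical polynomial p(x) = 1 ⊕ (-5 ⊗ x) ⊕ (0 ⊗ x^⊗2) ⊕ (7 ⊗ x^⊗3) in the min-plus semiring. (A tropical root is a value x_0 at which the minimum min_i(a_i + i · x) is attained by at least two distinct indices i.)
Roots: {-7, -5, 6}

Each tropical root is a break point of the lower envelope of the lines y = a_i + i · x (there are 4 lines, with slopes 0, 1, ..., 3). Only the lines that attain the minimum somewhere contribute to roots; other lines are dominated. Here the surviving (envelope) indices are i = 3, i = 2, i = 1, i = 0.
Intersections between consecutive envelope lines give the roots: for adjacent envelope indices i < j the intersection is x = (a_i − a_j) / (j − i). Reading off the sorted break points: {-7, -5, 6}.
Verification: at each break x_0, at least two indices attain the minimum of min_i(a_i + i · x_0).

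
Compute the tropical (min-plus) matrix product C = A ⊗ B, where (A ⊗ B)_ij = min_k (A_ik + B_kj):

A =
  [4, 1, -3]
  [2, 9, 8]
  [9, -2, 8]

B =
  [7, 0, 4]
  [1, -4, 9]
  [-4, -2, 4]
A ⊗ B =
  [-7, -5, 1]
  [4, 2, 6]
  [-1, -6, 7]

Apply the min-plus product entry-by-entry:
  C[0][0] = min over k of (A[0][0] + B[0][0] = 4 + 7 = 11, A[0][1] + B[1][0] = 1 + 1 = 2, A[0][2] + B[2][0] = -3 + -4 = -7) = -7 (attained at k = 2)
  C[0][1] = min over k of (A[0][0] + B[0][1] = 4 + 0 = 4, A[0][1] + B[1][1] = 1 + -4 = -3, A[0][2] + B[2][1] = -3 + -2 = -5) = -5 (attained at k = 2)
  C[0][2] = min over k of (A[0][0] + B[0][2] = 4 + 4 = 8, A[0][1] + B[1][2] = 1 + 9 = 10, A[0][2] + B[2][2] = -3 + 4 = 1) = 1 (attained at k = 2)
  C[1][0] = min over k of (A[1][0] + B[0][0] = 2 + 7 = 9, A[1][1] + B[1][0] = 9 + 1 = 10, A[1][2] + B[2][0] = 8 + -4 = 4) = 4 (attained at k = 2)
  C[1][1] = min over k of (A[1][0] + B[0][1] = 2 + 0 = 2, A[1][1] + B[1][1] = 9 + -4 = 5, A[1][2] + B[2][1] = 8 + -2 = 6) = 2 (attained at k = 0)
  C[1][2] = min over k of (A[1][0] + B[0][2] = 2 + 4 = 6, A[1][1] + B[1][2] = 9 + 9 = 18, A[1][2] + B[2][2] = 8 + 4 = 12) = 6 (attained at k = 0)
  C[2][0] = min over k of (A[2][0] + B[0][0] = 9 + 7 = 16, A[2][1] + B[1][0] = -2 + 1 = -1, A[2][2] + B[2][0] = 8 + -4 = 4) = -1 (attained at k = 1)
  C[2][1] = min over k of (A[2][0] + B[0][1] = 9 + 0 = 9, A[2][1] + B[1][1] = -2 + -4 = -6, A[2][2] + B[2][1] = 8 + -2 = 6) = -6 (attained at k = 1)
  C[2][2] = min over k of (A[2][0] + B[0][2] = 9 + 4 = 13, A[2][1] + B[1][2] = -2 + 9 = 7, A[2][2] + B[2][2] = 8 + 4 = 12) = 7 (attained at k = 1)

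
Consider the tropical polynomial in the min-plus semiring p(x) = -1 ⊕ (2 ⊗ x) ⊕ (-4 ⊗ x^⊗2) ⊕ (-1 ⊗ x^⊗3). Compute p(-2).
p(-2) = -8

A tropical monomial a ⊗ x^⊗i evaluates to a + i · x. Evaluating each term at x = -2:
  Term 0 contributes -1 + 0 · -2 = -1
  Term 1 contributes 2 + 1 · -2 = 0
  Term 2 contributes -4 + 2 · -2 = -8
  Term 3 contributes -1 + 3 · -2 = -7
p(-2) = ⊕ of these = min[-1, 0, -8, -7] = -8.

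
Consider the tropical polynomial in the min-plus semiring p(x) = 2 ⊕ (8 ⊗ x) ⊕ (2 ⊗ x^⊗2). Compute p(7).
p(7) = 2

A tropical monomial a ⊗ x^⊗i evaluates to a + i · x. Evaluating each term at x = 7:
  Term 0 contributes 2 + 0 · 7 = 2
  Term 1 contributes 8 + 1 · 7 = 15
  Term 2 contributes 2 + 2 · 7 = 16
p(7) = ⊕ of these = min[2, 15, 16] = 2.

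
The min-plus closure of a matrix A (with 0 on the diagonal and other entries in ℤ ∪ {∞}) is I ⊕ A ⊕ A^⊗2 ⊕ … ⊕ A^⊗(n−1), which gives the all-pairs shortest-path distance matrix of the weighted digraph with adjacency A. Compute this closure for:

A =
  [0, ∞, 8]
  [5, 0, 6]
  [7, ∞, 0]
Closure =
  [0, ∞, 8]
  [5, 0, 6]
  [7, ∞, 0]

This is the Floyd-Warshall all-pairs shortest-path computation. For each intermediate vertex k = 0, 1, …, 2, update dist[i][j] ← min(dist[i][j], dist[i][k] + dist[k][j]). The final matrix gives, for each (i, j), the minimum total weight of any directed path from i to j (possibly empty when i = j).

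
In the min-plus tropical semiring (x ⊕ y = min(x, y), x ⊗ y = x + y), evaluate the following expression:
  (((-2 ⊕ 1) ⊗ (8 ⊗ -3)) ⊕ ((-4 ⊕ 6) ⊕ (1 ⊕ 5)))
(((-2 ⊕ 1) ⊗ (8 ⊗ -3)) ⊕ ((-4 ⊕ 6) ⊕ (1 ⊕ 5))) = -4

Expand innermost to outermost. Recall ⊕ takes the minimum of its arguments and ⊗ takes their sum. Working out the expression (((-2 ⊕ 1) ⊗ (8 ⊗ -3)) ⊕ ((-4 ⊕ 6) ⊕ (1 ⊕ 5))) gives -4.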